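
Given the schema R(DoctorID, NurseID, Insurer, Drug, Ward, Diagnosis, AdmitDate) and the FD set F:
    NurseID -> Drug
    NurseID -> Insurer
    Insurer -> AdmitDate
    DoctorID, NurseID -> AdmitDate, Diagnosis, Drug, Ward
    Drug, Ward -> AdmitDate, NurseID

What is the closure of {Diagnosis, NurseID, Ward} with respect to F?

{AdmitDate, Diagnosis, Drug, Insurer, NurseID, Ward}

Start with {Diagnosis, NurseID, Ward}.
NurseID -> Drug applies; add {Drug} → now {Diagnosis, Drug, NurseID, Ward}.
NurseID -> Insurer applies; add {Insurer} → now {Diagnosis, Drug, Insurer, NurseID, Ward}.
Insurer -> AdmitDate applies; add {AdmitDate} → now {AdmitDate, Diagnosis, Drug, Insurer, NurseID, Ward}.
No further FD applies.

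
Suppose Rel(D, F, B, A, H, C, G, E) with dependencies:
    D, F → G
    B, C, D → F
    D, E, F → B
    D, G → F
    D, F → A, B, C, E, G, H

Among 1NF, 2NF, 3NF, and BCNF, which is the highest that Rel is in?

Candidate keys: {B, C, D}, {D, F}, {D, G}. Prime attributes: {B, C, D, F, G}.
Every FD has a superkey on the left, so the relation is in BCNF.

BCNF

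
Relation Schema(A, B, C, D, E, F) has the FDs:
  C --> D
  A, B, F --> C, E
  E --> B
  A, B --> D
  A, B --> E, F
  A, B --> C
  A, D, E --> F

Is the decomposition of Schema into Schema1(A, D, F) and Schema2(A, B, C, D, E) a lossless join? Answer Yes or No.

No

The shared attributes are {A, D} and {A, D}⁺ = {A, D}.
The closure covers neither Schema1 nor Schema2 entirely; the join is not lossless.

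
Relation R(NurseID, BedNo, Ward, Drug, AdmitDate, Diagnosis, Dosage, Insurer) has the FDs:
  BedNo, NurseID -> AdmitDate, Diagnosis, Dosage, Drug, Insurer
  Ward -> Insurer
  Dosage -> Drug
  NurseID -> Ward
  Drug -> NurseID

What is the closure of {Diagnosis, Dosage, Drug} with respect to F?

Start with {Diagnosis, Dosage, Drug}.
Drug -> NurseID applies; add {NurseID} → now {Diagnosis, Dosage, Drug, NurseID}.
NurseID -> Ward applies; add {Ward} → now {Diagnosis, Dosage, Drug, NurseID, Ward}.
Ward -> Insurer applies; add {Insurer} → now {Diagnosis, Dosage, Drug, Insurer, NurseID, Ward}.
No further FD applies.

{Diagnosis, Dosage, Drug, Insurer, NurseID, Ward}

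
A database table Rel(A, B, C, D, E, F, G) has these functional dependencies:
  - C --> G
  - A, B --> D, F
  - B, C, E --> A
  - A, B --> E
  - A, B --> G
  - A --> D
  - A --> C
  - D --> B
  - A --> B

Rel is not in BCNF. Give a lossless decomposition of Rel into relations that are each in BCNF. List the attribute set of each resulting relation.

Candidate keys of the original relation: {A}, {B, C, E}, {C, D, E}.
In {A, B, C, D, E, F, G}, {C} is not a superkey ({C}⁺ restricted to this set is {C, G}), so split on C --> G into {C, G} and {A, B, C, D, E, F}.
{C, G} is in BCNF.
In {A, B, C, D, E, F}, {D} is not a superkey ({D}⁺ restricted to this set is {B, D}), so split on D --> B into {B, D} and {A, C, D, E, F}.
{B, D} is in BCNF.
{A, C, D, E, F} is in BCNF.

{A, C, D, E, F}; {B, D}; {C, G}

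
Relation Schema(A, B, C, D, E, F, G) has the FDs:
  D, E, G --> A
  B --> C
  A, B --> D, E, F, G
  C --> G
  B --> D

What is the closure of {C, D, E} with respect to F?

{A, C, D, E, G}

Start with {C, D, E}.
C --> G applies; add {G} → now {C, D, E, G}.
D, E, G --> A applies; add {A} → now {A, C, D, E, G}.
No further FD applies.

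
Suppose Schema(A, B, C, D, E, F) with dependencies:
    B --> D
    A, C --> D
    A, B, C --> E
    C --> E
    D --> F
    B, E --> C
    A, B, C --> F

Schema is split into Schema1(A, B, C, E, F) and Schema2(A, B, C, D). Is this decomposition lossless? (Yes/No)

Common attributes: {A, B, C}; their closure is {A, B, C, D, E, F}.
Schema1 is contained in that closure, so Schema1 ∩ Schema2 --> Schema1 holds and the join is lossless.

Yes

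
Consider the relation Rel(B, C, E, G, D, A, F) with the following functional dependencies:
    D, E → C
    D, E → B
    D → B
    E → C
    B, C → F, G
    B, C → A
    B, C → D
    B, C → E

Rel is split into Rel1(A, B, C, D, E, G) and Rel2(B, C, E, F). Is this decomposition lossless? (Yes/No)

Common attributes: {B, C, E}; their closure is {A, B, C, D, E, F, G}.
Since Rel1 ⊆ {A, B, C, D, E, F, G}, the intersection is a superkey of Rel1; the decomposition is lossless.

Yes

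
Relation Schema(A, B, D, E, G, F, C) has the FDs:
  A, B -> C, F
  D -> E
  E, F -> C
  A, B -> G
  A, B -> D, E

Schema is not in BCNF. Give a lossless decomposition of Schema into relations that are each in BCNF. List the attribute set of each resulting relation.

{A, B, D, F, G}; {C, D, F}; {D, E}

Candidate key of the original relation: {A, B}.
Within {A, B, C, D, E, F, G}: {D}⁺ ∩ {A, B, C, D, E, F, G} = {D, E}, not the whole set, so D -> E violates BCNF; decompose into {D, E} and {A, B, C, D, F, G}.
{D, E}: every determinant is a superkey — BCNF.
Within {A, B, C, D, F, G}: {D, F}⁺ ∩ {A, B, C, D, F, G} = {C, D, F}, not the whole set, so D, F -> C violates BCNF; decompose into {C, D, F} and {A, B, D, F, G}.
{C, D, F}: every determinant is a superkey — BCNF.
{A, B, D, F, G}: every determinant is a superkey — BCNF.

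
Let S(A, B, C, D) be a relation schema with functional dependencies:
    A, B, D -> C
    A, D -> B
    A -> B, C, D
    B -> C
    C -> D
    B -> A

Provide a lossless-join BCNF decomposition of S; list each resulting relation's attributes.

{A, B, C}; {C, D}

Candidate keys of the original relation: {A}, {B}.
In {A, B, C, D}, {C} is not a superkey ({C}⁺ restricted to this set is {C, D}), so split on C -> D into {C, D} and {A, B, C}.
{C, D} has no BCNF violation.
{A, B, C} has no BCNF violation.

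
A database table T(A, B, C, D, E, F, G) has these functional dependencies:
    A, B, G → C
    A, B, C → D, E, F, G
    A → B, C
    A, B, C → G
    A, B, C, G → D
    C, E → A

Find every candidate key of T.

{A}⁺ = {A, B, C, D, E, F, G} — all of the relation — so {A} is a candidate key.
{C, E}⁺ = {A, B, C, D, E, F, G} — all of the relation — so {C, E} is a candidate key.
Any other superkey properly contains one of these, so there are no further candidate keys.

{A}, {C, E}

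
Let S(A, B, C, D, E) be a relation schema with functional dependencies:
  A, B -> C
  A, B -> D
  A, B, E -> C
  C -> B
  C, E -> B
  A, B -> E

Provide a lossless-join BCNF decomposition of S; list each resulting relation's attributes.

{A, C, D, E}; {B, C}

Candidate keys of the original relation: {A, B}, {A, C}.
In {A, B, C, D, E}, {C} is not a superkey ({C}⁺ restricted to this set is {B, C}), so split on C -> B into {B, C} and {A, C, D, E}.
{B, C} has no BCNF violation.
{A, C, D, E} has no BCNF violation.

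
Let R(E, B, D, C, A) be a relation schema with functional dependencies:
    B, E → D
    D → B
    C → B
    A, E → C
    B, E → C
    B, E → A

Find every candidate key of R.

{A, E}, {B, E}, {C, E}, {D, E}

Attributes never on any right-hand side: {E} — every candidate key must contain it.
{A, E}⁺ = {A, B, C, D, E} — all of the relation — so {A, E} is a candidate key.
{B, E}⁺ = {A, B, C, D, E} — all of the relation — so {B, E} is a candidate key.
{C, E}⁺ = {A, B, C, D, E} — all of the relation — so {C, E} is a candidate key.
{D, E}⁺ = {A, B, C, D, E} — all of the relation — so {D, E} is a candidate key.
No proper subset of any of these is a key, and no other minimal superkey exists.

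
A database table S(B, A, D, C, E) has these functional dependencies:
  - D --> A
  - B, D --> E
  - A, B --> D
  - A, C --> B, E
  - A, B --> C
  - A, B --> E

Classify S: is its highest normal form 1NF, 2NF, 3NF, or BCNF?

3NF

Candidate keys: {A, B}, {A, C}, {B, D}, {C, D}. Prime attributes: {A, B, C, D}.
D --> A: {D}⁺ = {A, D}, which is not all of the attributes, so the left side is not a superkey — BCNF is violated.
Since {A} ⊆ prime attributes and every other non-superkey FD also has a prime right side, the schema is in 3NF.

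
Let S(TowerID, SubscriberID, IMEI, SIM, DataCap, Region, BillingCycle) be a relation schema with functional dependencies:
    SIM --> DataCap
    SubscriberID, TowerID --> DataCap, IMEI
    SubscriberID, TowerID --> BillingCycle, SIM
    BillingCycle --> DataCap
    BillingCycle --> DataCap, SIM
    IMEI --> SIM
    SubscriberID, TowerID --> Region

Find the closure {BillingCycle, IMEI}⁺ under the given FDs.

{BillingCycle, DataCap, IMEI, SIM}

Start with {BillingCycle, IMEI}.
BillingCycle --> DataCap applies; add {DataCap} → now {BillingCycle, DataCap, IMEI}.
BillingCycle --> DataCap, SIM applies; add {SIM} → now {BillingCycle, DataCap, IMEI, SIM}.
No further FD applies.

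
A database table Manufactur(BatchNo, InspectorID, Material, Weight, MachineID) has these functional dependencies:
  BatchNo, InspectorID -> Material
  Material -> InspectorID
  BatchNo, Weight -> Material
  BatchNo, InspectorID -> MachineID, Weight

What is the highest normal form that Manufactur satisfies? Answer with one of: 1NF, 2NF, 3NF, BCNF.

3NF

Candidate keys: {BatchNo, InspectorID}, {BatchNo, Material}, {BatchNo, Weight}. Prime attributes: {BatchNo, InspectorID, Material, Weight}.
For Material -> InspectorID we have {Material}⁺ = {InspectorID, Material}; {Material} is not a superkey, so BCNF fails.
Since {InspectorID} ⊆ prime attributes and every other non-superkey FD also has a prime right side, the schema is in 3NF.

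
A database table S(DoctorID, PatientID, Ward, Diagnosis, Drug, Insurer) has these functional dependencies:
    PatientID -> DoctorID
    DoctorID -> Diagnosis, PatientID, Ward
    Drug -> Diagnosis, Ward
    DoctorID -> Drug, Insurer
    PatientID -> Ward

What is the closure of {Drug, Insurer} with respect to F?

{Diagnosis, Drug, Insurer, Ward}

Start with {Drug, Insurer}.
Drug -> Diagnosis, Ward applies; add {Diagnosis, Ward} → now {Diagnosis, Drug, Insurer, Ward}.
No further FD applies.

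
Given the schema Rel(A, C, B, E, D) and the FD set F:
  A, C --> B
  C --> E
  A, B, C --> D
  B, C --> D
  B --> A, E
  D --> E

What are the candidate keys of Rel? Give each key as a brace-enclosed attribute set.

Attributes never on any right-hand side: {C} — every candidate key must contain it.
{A, C}⁺ = {A, B, C, D, E} — all of the relation — so {A, C} is a candidate key.
{B, C}⁺ = {A, B, C, D, E} — all of the relation — so {B, C} is a candidate key.
No proper subset of any of these is a key, and no other minimal superkey exists.

{A, C}, {B, C}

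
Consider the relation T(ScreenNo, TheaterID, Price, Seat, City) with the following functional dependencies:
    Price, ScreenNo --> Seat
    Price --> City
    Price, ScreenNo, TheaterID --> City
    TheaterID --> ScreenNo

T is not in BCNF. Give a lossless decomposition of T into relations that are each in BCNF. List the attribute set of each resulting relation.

{City, Price}; {Price, ScreenNo, Seat}; {Price, TheaterID}; {ScreenNo, TheaterID}

Candidate key of the original relation: {Price, TheaterID}.
Within {City, Price, ScreenNo, Seat, TheaterID}: {Price, ScreenNo}⁺ ∩ {City, Price, ScreenNo, Seat, TheaterID} = {City, Price, ScreenNo, Seat}, not the whole set, so Price, ScreenNo --> City, Seat violates BCNF; decompose into {City, Price, ScreenNo, Seat} and {Price, ScreenNo, TheaterID}.
Within {City, Price, ScreenNo, Seat}: {Price}⁺ ∩ {City, Price, ScreenNo, Seat} = {City, Price}, not the whole set, so Price --> City violates BCNF; decompose into {City, Price} and {Price, ScreenNo, Seat}.
{City, Price} has no BCNF violation.
{Price, ScreenNo, Seat} has no BCNF violation.
Within {Price, ScreenNo, TheaterID}: {TheaterID}⁺ ∩ {Price, ScreenNo, TheaterID} = {ScreenNo, TheaterID}, not the whole set, so TheaterID --> ScreenNo violates BCNF; decompose into {ScreenNo, TheaterID} and {Price, TheaterID}.
{ScreenNo, TheaterID} has no BCNF violation.
{Price, TheaterID} has no BCNF violation.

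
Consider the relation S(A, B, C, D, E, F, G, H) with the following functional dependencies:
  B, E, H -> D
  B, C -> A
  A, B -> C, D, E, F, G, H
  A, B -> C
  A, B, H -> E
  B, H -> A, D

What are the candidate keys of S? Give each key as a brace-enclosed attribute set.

{A, B}, {B, C}, {B, H}

Attributes never on any right-hand side: {B} — every candidate key must contain it.
{A, B}⁺ = {A, B, C, D, E, F, G, H} — all of the relation — so {A, B} is a candidate key.
{B, C}⁺ = {A, B, C, D, E, F, G, H} — all of the relation — so {B, C} is a candidate key.
{B, H}⁺ = {A, B, C, D, E, F, G, H} — all of the relation — so {B, H} is a candidate key.
These are minimal and exhaustive — every other superkey contains one of them.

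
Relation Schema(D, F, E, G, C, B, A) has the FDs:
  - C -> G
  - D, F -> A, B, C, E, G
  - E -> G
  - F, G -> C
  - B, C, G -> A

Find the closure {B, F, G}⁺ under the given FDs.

Start with {B, F, G}.
F, G -> C applies; add {C} → now {B, C, F, G}.
B, C, G -> A applies; add {A} → now {A, B, C, F, G}.
No further FD applies.

{A, B, C, F, G}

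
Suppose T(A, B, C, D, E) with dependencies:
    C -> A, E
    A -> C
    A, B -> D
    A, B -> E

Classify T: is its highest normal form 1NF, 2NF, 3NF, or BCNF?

Candidate keys: {A, B}, {B, C}. Prime attributes: {A, B, C}.
C -> A, E breaks BCNF: {C}⁺ = {A, C, E}, so {C} is not a superkey.
C -> A, E has non-prime {E} on the right and a non-superkey on the left, so 3NF fails.
The proper key subset {A} of {A, B} determines non-prime {E}, so the relation is not even in 2NF.

1NF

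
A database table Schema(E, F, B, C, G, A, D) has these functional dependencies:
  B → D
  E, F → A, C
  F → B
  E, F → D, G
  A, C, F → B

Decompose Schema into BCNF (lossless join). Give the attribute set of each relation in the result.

{A, C, E, F, G}; {B, D}; {B, F}

Candidate key of the original relation: {E, F}.
In {A, B, C, D, E, F, G}, {B} is not a superkey ({B}⁺ restricted to this set is {B, D}), so split on B → D into {B, D} and {A, B, C, E, F, G}.
{B, D} has no BCNF violation.
In {A, B, C, E, F, G}, {F} is not a superkey ({F}⁺ restricted to this set is {B, F}), so split on F → B into {B, F} and {A, C, E, F, G}.
{B, F} has no BCNF violation.
{A, C, E, F, G} has no BCNF violation.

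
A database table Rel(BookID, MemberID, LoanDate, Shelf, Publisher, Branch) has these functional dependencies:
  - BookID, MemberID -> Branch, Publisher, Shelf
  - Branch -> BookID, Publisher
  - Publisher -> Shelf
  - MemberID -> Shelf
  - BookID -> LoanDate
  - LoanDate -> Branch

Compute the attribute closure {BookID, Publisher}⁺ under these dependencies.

{BookID, Branch, LoanDate, Publisher, Shelf}

Start with {BookID, Publisher}.
Publisher -> Shelf applies; add {Shelf} → now {BookID, Publisher, Shelf}.
BookID -> LoanDate applies; add {LoanDate} → now {BookID, LoanDate, Publisher, Shelf}.
LoanDate -> Branch applies; add {Branch} → now {BookID, Branch, LoanDate, Publisher, Shelf}.
No further FD applies.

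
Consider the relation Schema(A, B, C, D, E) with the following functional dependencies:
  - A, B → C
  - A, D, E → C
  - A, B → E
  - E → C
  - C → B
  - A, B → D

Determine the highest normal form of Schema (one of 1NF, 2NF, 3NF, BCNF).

3NF

Candidate keys: {A, B}, {A, C}, {A, E}. Prime attributes: {A, B, C, E}.
For E → C we have {E}⁺ = {B, C, E}; {E} is not a superkey, so BCNF fails.
But every attribute on its right side ({C}) is prime, and the same holds for every other non-superkey FD, so 3NF still holds.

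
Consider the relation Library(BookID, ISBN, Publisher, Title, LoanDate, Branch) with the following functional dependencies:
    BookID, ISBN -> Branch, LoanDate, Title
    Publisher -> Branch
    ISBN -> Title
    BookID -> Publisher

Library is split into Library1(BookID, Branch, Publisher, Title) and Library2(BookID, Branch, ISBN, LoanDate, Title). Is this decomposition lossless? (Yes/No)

Common attributes: {BookID, Branch, Title}; their closure is {BookID, Branch, Publisher, Title}.
Since Library1 ⊆ {BookID, Branch, Publisher, Title}, the intersection is a superkey of Library1; the decomposition is lossless.

Yes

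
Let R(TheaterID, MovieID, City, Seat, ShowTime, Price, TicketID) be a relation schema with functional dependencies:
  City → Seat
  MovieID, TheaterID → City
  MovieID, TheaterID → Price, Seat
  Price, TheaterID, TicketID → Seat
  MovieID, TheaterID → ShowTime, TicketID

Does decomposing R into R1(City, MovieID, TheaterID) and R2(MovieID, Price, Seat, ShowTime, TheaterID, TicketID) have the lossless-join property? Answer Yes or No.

R1 ∩ R2 = {MovieID, TheaterID}; its closure under F is {City, MovieID, Price, Seat, ShowTime, TheaterID, TicketID}.
R1 is contained in that closure, so R1 ∩ R2 → R1 holds and the join is lossless.

Yes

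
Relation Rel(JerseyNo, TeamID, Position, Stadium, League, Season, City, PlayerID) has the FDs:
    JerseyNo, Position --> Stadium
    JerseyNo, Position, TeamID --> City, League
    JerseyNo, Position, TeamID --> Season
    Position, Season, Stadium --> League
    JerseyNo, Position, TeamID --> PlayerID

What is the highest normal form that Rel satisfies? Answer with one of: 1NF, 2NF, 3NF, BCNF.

Candidate key: {JerseyNo, Position, TeamID}. Prime attributes: {JerseyNo, Position, TeamID}.
JerseyNo, Position --> Stadium: {JerseyNo, Position}⁺ = {JerseyNo, Position, Stadium}, which is not all of the attributes, so the left side is not a superkey — BCNF is violated.
Because {Stadium} is non-prime and the left side of JerseyNo, Position --> Stadium is not a superkey, the relation is not in 3NF.
Since {JerseyNo, Position} ⊂ {JerseyNo, Position, TeamID} and {JerseyNo, Position}⁺ ⊇ {Stadium} with {Stadium} non-prime, there is a partial dependency; 2NF fails.

1NF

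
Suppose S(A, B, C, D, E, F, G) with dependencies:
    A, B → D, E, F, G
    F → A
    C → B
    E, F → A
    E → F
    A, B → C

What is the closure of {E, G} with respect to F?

{A, E, F, G}

Start with {E, G}.
E → F applies; add {F} → now {E, F, G}.
F → A applies; add {A} → now {A, E, F, G}.
No further FD applies.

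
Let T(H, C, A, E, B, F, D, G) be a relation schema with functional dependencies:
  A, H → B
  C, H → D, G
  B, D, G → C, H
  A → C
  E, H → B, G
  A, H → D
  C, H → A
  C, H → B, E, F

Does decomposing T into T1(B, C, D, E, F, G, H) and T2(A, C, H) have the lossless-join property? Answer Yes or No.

Common attributes: {C, H}; their closure is {A, B, C, D, E, F, G, H}.
Since T1 ⊆ {A, B, C, D, E, F, G, H}, the intersection is a superkey of T1; the decomposition is lossless.

Yes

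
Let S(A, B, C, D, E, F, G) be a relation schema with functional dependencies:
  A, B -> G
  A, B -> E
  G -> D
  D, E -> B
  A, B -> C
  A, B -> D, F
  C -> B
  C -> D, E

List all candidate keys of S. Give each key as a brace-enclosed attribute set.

{A, B}, {A, C}, {A, D, E}, {A, E, G}

{A} never appears on the right of any FD, so every key must include it.
{A, B} is a candidate key since {A, B}⁺ = {A, B, C, D, E, F, G} covers every attribute.
{A, C} is a candidate key since {A, C}⁺ = {A, B, C, D, E, F, G} covers every attribute.
{A, D, E} is a candidate key since {A, D, E}⁺ = {A, B, C, D, E, F, G} covers every attribute.
{A, E, G} is a candidate key since {A, E, G}⁺ = {A, B, C, D, E, F, G} covers every attribute.
Any other superkey properly contains one of these, so there are no further candidate keys.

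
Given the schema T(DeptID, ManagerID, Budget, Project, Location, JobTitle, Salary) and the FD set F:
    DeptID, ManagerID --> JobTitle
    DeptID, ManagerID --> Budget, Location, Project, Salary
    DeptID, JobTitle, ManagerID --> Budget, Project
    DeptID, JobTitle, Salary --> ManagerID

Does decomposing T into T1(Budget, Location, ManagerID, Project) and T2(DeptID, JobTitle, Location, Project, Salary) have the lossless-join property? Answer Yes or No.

No

T1 ∩ T2 = {Location, Project}; its closure under F is {Location, Project}.
T1 ⊄ {Location, Project} and T2 ⊄ {Location, Project}, so the split is lossy.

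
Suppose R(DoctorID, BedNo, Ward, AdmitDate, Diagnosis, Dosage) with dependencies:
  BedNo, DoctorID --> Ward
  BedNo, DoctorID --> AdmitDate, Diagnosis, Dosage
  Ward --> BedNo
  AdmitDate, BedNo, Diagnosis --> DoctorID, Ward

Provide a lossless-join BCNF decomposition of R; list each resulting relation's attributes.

Candidate keys of the original relation: {AdmitDate, BedNo, Diagnosis}, {AdmitDate, Diagnosis, Ward}, {BedNo, DoctorID}, {DoctorID, Ward}.
In {AdmitDate, BedNo, Diagnosis, DoctorID, Dosage, Ward}, {Ward} is not a superkey ({Ward}⁺ restricted to this set is {BedNo, Ward}), so split on Ward --> BedNo into {BedNo, Ward} and {AdmitDate, Diagnosis, DoctorID, Dosage, Ward}.
{BedNo, Ward} is in BCNF.
{AdmitDate, Diagnosis, DoctorID, Dosage, Ward} is in BCNF.

{AdmitDate, Diagnosis, DoctorID, Dosage, Ward}; {BedNo, Ward}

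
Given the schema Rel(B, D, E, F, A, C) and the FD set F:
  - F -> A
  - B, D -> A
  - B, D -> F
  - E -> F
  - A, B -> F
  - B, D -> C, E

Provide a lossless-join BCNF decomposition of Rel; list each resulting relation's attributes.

Candidate key of the original relation: {B, D}.
Within {A, B, C, D, E, F}: {F}⁺ ∩ {A, B, C, D, E, F} = {A, F}, not the whole set, so F -> A violates BCNF; decompose into {A, F} and {B, C, D, E, F}.
{A, F} has no BCNF violation.
Within {B, C, D, E, F}: {E}⁺ ∩ {B, C, D, E, F} = {E, F}, not the whole set, so E -> F violates BCNF; decompose into {E, F} and {B, C, D, E}.
{E, F} has no BCNF violation.
{B, C, D, E} has no BCNF violation.

{A, F}; {B, C, D, E}; {E, F}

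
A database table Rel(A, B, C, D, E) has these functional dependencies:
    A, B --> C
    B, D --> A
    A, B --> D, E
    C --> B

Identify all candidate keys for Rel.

{A, B}⁺ = {A, B, C, D, E}, which is every attribute, so {A, B} is a candidate key.
{A, C}⁺ = {A, B, C, D, E}, which is every attribute, so {A, C} is a candidate key.
{B, D}⁺ = {A, B, C, D, E}, which is every attribute, so {B, D} is a candidate key.
{C, D}⁺ = {A, B, C, D, E}, which is every attribute, so {C, D} is a candidate key.
Any other superkey properly contains one of these, so there are no further candidate keys.

{A, B}, {A, C}, {B, D}, {C, D}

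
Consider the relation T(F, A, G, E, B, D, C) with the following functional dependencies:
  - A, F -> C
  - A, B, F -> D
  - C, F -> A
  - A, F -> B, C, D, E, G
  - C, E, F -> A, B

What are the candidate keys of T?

{A, F}, {C, F}

{F} never appears on the right of any FD, so every key must include it.
{A, F}⁺ = {A, B, C, D, E, F, G}, which is every attribute, so {A, F} is a candidate key.
{C, F}⁺ = {A, B, C, D, E, F, G}, which is every attribute, so {C, F} is a candidate key.
No proper subset of any of these is a key, and no other minimal superkey exists.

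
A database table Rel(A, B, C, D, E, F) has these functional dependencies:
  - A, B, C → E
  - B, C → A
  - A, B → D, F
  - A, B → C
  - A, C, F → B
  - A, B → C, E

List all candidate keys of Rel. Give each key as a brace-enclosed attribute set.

{A, B} is a candidate key since {A, B}⁺ = {A, B, C, D, E, F} covers every attribute.
{B, C} is a candidate key since {B, C}⁺ = {A, B, C, D, E, F} covers every attribute.
{A, C, F} is a candidate key since {A, C, F}⁺ = {A, B, C, D, E, F} covers every attribute.
These are minimal and exhaustive — every other superkey contains one of them.

{A, B}, {A, C, F}, {B, C}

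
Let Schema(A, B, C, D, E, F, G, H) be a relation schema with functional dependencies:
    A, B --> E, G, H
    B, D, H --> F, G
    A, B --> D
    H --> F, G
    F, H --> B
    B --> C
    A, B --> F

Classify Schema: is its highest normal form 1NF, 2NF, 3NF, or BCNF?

Candidate keys: {A, B}, {A, H}. Prime attributes: {A, B, H}.
B, D, H --> F, G: {B, D, H}⁺ = {B, C, D, F, G, H}, which is not all of the attributes, so the left side is not a superkey — BCNF is violated.
B, D, H --> F, G determines the non-prime attributes {F, G} from a non-superkey — 3NF is violated.
Since {B} ⊂ {A, B} and {B}⁺ ⊇ {C} with {C} non-prime, there is a partial dependency; 2NF fails.

1NF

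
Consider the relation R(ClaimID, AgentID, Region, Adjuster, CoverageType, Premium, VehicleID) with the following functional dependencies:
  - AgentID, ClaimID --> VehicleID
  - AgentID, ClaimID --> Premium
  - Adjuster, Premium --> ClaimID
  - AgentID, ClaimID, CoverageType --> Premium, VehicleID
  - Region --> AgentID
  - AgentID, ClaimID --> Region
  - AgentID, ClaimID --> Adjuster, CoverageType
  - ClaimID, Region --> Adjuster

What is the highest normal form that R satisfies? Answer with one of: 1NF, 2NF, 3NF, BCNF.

3NF

Candidate keys: {Adjuster, AgentID, Premium}, {Adjuster, Premium, Region}, {AgentID, ClaimID}, {ClaimID, Region}. Prime attributes: {Adjuster, AgentID, ClaimID, Premium, Region}.
For Adjuster, Premium --> ClaimID we have {Adjuster, Premium}⁺ = {Adjuster, ClaimID, Premium}; {Adjuster, Premium} is not a superkey, so BCNF fails.
Its right-hand attributes {ClaimID} are all prime, as are those of every other non-superkey FD — the relation is in 3NF.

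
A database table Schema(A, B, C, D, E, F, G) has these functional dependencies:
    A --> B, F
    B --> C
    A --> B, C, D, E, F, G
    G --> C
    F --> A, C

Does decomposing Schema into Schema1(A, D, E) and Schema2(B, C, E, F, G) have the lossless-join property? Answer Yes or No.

No

Schema1 ∩ Schema2 = {E}; its closure under F is {E}.
The closure covers neither Schema1 nor Schema2 entirely; the join is not lossless.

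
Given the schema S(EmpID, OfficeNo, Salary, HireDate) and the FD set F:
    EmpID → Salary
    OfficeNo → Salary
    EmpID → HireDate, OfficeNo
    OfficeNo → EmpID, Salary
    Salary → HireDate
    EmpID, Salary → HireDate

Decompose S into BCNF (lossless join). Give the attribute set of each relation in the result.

Candidate keys of the original relation: {EmpID}, {OfficeNo}.
{EmpID, HireDate, OfficeNo, Salary}: {Salary} determines {HireDate, Salary} here but is not a superkey — split on Salary → HireDate, giving {HireDate, Salary} and {EmpID, OfficeNo, Salary}.
{HireDate, Salary} has no BCNF violation.
{EmpID, OfficeNo, Salary} has no BCNF violation.

{EmpID, OfficeNo, Salary}; {HireDate, Salary}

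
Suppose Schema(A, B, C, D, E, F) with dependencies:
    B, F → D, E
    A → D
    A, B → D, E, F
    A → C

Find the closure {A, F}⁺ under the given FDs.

Start with {A, F}.
A → D applies; add {D} → now {A, D, F}.
A → C applies; add {C} → now {A, C, D, F}.
No further FD applies.

{A, C, D, F}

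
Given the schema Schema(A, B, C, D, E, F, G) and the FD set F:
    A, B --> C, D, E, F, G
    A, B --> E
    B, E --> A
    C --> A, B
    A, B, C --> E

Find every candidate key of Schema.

{A, B}, {B, E}, {C}

{C}⁺ = {A, B, C, D, E, F, G} — all of the relation — so {C} is a candidate key.
{A, B}⁺ = {A, B, C, D, E, F, G} — all of the relation — so {A, B} is a candidate key.
{B, E}⁺ = {A, B, C, D, E, F, G} — all of the relation — so {B, E} is a candidate key.
These are minimal and exhaustive — every other superkey contains one of them.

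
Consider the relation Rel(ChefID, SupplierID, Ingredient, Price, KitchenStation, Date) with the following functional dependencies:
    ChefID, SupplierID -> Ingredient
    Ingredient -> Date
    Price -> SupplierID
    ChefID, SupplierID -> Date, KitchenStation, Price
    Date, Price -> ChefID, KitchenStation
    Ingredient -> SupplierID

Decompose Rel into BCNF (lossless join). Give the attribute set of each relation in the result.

{ChefID, Ingredient, KitchenStation, Price}; {Date, Ingredient, SupplierID}

Candidate keys of the original relation: {ChefID, Ingredient}, {ChefID, Price}, {ChefID, SupplierID}, {Date, Price}, {Ingredient, Price}.
{ChefID, Date, Ingredient, KitchenStation, Price, SupplierID}: {Ingredient} determines {Date, Ingredient, SupplierID} here but is not a superkey — split on Ingredient -> Date, SupplierID, giving {Date, Ingredient, SupplierID} and {ChefID, Ingredient, KitchenStation, Price}.
{Date, Ingredient, SupplierID} has no BCNF violation.
{ChefID, Ingredient, KitchenStation, Price} has no BCNF violation.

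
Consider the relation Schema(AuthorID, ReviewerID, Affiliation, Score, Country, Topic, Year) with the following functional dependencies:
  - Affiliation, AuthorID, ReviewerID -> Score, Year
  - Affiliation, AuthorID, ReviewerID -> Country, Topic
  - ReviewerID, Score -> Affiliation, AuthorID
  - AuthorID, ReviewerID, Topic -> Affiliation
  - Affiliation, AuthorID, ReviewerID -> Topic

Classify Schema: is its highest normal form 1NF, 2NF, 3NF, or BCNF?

BCNF

Candidate keys: {Affiliation, AuthorID, ReviewerID}, {AuthorID, ReviewerID, Topic}, {ReviewerID, Score}. Prime attributes: {Affiliation, AuthorID, ReviewerID, Score, Topic}.
The left-hand side of every FD is a superkey, so BCNF is satisfied.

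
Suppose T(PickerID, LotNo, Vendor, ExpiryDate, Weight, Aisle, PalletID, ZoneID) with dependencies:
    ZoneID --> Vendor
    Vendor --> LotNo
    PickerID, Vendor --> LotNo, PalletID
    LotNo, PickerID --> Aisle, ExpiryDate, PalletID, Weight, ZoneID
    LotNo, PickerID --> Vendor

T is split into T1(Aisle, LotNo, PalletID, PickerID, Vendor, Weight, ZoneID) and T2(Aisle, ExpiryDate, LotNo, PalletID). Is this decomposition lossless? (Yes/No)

No

The shared attributes are {Aisle, LotNo, PalletID} and {Aisle, LotNo, PalletID}⁺ = {Aisle, LotNo, PalletID}.
The closure covers neither T1 nor T2 entirely; the join is not lossless.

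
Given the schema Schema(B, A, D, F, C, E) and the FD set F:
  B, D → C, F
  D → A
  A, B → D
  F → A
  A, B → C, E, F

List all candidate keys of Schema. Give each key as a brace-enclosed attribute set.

{A, B}, {B, D}, {B, F}

Attributes never on any right-hand side: {B} — every candidate key must contain it.
{A, B}⁺ = {A, B, C, D, E, F} — all of the relation — so {A, B} is a candidate key.
{B, D}⁺ = {A, B, C, D, E, F} — all of the relation — so {B, D} is a candidate key.
{B, F}⁺ = {A, B, C, D, E, F} — all of the relation — so {B, F} is a candidate key.
Any other superkey properly contains one of these, so there are no further candidate keys.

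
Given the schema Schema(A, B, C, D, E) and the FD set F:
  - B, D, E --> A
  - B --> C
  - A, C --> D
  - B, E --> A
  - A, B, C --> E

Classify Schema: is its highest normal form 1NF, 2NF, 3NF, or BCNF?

1NF

Candidate keys: {A, B}, {B, E}. Prime attributes: {A, B, E}.
For B --> C we have {B}⁺ = {B, C}; {B} is not a superkey, so BCNF fails.
Because {C} is non-prime and the left side of B --> C is not a superkey, the relation is not in 3NF.
Since {B} ⊂ {A, B} and {B}⁺ ⊇ {C} with {C} non-prime, there is a partial dependency; 2NF fails.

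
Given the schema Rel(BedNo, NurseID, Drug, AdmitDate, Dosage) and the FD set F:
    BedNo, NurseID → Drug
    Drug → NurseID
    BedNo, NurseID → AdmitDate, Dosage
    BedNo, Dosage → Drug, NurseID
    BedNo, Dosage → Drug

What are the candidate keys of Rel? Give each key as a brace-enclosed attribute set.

No FD produces {BedNo}, so it must be in every candidate key.
{BedNo, Dosage}⁺ = {AdmitDate, BedNo, Dosage, Drug, NurseID} — all of the relation — so {BedNo, Dosage} is a candidate key.
{BedNo, Drug}⁺ = {AdmitDate, BedNo, Dosage, Drug, NurseID} — all of the relation — so {BedNo, Drug} is a candidate key.
{BedNo, NurseID}⁺ = {AdmitDate, BedNo, Dosage, Drug, NurseID} — all of the relation — so {BedNo, NurseID} is a candidate key.
Any other superkey properly contains one of these, so there are no further candidate keys.

{BedNo, Dosage}, {BedNo, Drug}, {BedNo, NurseID}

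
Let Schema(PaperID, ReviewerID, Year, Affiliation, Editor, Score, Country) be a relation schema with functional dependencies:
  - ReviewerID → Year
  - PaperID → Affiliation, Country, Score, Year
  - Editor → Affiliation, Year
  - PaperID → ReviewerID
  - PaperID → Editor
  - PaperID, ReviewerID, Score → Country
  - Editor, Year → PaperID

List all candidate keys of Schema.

{Editor}, {PaperID}

Closure of {Editor} is {Affiliation, Country, Editor, PaperID, ReviewerID, Score, Year}, the whole schema; {Editor} is a candidate key.
Closure of {PaperID} is {Affiliation, Country, Editor, PaperID, ReviewerID, Score, Year}, the whole schema; {PaperID} is a candidate key.
These are minimal and exhaustive — every other superkey contains one of them.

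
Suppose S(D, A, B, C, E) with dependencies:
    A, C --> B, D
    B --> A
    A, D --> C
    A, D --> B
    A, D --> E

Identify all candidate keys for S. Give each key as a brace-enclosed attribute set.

{A, C}⁺ = {A, B, C, D, E}, which is every attribute, so {A, C} is a candidate key.
{A, D}⁺ = {A, B, C, D, E}, which is every attribute, so {A, D} is a candidate key.
{B, C}⁺ = {A, B, C, D, E}, which is every attribute, so {B, C} is a candidate key.
{B, D}⁺ = {A, B, C, D, E}, which is every attribute, so {B, D} is a candidate key.
Any other superkey properly contains one of these, so there are no further candidate keys.

{A, C}, {A, D}, {B, C}, {B, D}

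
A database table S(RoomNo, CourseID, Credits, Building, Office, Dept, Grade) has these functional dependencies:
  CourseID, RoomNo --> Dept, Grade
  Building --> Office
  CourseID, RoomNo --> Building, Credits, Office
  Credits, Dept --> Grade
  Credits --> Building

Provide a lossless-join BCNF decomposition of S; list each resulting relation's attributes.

Candidate key of the original relation: {CourseID, RoomNo}.
Within {Building, CourseID, Credits, Dept, Grade, Office, RoomNo}: {Building}⁺ ∩ {Building, CourseID, Credits, Dept, Grade, Office, RoomNo} = {Building, Office}, not the whole set, so Building --> Office violates BCNF; decompose into {Building, Office} and {Building, CourseID, Credits, Dept, Grade, RoomNo}.
{Building, Office} has no BCNF violation.
Within {Building, CourseID, Credits, Dept, Grade, RoomNo}: {Credits, Dept}⁺ ∩ {Building, CourseID, Credits, Dept, Grade, RoomNo} = {Building, Credits, Dept, Grade}, not the whole set, so Credits, Dept --> Building, Grade violates BCNF; decompose into {Building, Credits, Dept, Grade} and {CourseID, Credits, Dept, RoomNo}.
Within {Building, Credits, Dept, Grade}: {Credits}⁺ ∩ {Building, Credits, Dept, Grade} = {Building, Credits}, not the whole set, so Credits --> Building violates BCNF; decompose into {Building, Credits} and {Credits, Dept, Grade}.
{Building, Credits} has no BCNF violation.
{Credits, Dept, Grade} has no BCNF violation.
{CourseID, Credits, Dept, RoomNo} has no BCNF violation.

{Building, Credits}; {Building, Office}; {CourseID, Credits, Dept, RoomNo}; {Credits, Dept, Grade}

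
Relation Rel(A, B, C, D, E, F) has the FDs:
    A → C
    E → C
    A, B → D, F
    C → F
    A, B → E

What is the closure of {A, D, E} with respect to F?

Start with {A, D, E}.
A → C applies; add {C} → now {A, C, D, E}.
C → F applies; add {F} → now {A, C, D, E, F}.
No further FD applies.

{A, C, D, E, F}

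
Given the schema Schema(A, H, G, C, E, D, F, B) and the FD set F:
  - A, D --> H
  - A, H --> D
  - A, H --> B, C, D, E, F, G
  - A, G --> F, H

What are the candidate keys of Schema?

{A, D}, {A, G}, {A, H}

Attributes never on any right-hand side: {A} — every candidate key must contain it.
{A, D}⁺ = {A, B, C, D, E, F, G, H} — all of the relation — so {A, D} is a candidate key.
{A, G}⁺ = {A, B, C, D, E, F, G, H} — all of the relation — so {A, G} is a candidate key.
{A, H}⁺ = {A, B, C, D, E, F, G, H} — all of the relation — so {A, H} is a candidate key.
No proper subset of any of these is a key, and no other minimal superkey exists.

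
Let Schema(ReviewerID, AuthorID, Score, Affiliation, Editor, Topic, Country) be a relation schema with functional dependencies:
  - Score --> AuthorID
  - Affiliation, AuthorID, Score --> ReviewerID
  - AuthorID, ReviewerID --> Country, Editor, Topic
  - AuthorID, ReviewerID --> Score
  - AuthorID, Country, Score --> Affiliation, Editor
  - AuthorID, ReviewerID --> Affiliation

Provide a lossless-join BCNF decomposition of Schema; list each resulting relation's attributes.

{Affiliation, Country, Editor, ReviewerID, Score, Topic}; {AuthorID, Score}

Candidate keys of the original relation: {Affiliation, Score}, {AuthorID, ReviewerID}, {Country, Score}, {ReviewerID, Score}.
Within {Affiliation, AuthorID, Country, Editor, ReviewerID, Score, Topic}: {Score}⁺ ∩ {Affiliation, AuthorID, Country, Editor, ReviewerID, Score, Topic} = {AuthorID, Score}, not the whole set, so Score --> AuthorID violates BCNF; decompose into {AuthorID, Score} and {Affiliation, Country, Editor, ReviewerID, Score, Topic}.
{AuthorID, Score} has no BCNF violation.
{Affiliation, Country, Editor, ReviewerID, Score, Topic} has no BCNF violation.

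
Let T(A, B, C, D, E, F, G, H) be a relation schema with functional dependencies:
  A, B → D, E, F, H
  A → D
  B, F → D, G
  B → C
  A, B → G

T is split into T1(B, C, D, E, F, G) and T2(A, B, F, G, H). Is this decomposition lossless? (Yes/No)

No

T1 ∩ T2 = {B, F, G}; its closure under F is {B, C, D, F, G}.
T1 ⊄ {B, C, D, F, G} and T2 ⊄ {B, C, D, F, G}, so the split is lossy.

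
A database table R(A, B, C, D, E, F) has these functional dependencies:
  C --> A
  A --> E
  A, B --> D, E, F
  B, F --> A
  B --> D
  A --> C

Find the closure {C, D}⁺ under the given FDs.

Start with {C, D}.
C --> A applies; add {A} → now {A, C, D}.
A --> E applies; add {E} → now {A, C, D, E}.
No further FD applies.

{A, C, D, E}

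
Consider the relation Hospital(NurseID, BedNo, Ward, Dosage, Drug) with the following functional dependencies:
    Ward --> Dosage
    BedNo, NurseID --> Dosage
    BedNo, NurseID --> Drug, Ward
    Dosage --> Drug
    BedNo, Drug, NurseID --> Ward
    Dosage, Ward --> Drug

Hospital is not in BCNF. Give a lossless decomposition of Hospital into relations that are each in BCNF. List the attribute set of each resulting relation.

Candidate key of the original relation: {BedNo, NurseID}.
Within {BedNo, Dosage, Drug, NurseID, Ward}: {Ward}⁺ ∩ {BedNo, Dosage, Drug, NurseID, Ward} = {Dosage, Drug, Ward}, not the whole set, so Ward --> Dosage, Drug violates BCNF; decompose into {Dosage, Drug, Ward} and {BedNo, NurseID, Ward}.
Within {Dosage, Drug, Ward}: {Dosage}⁺ ∩ {Dosage, Drug, Ward} = {Dosage, Drug}, not the whole set, so Dosage --> Drug violates BCNF; decompose into {Dosage, Drug} and {Dosage, Ward}.
{Dosage, Drug} has no BCNF violation.
{Dosage, Ward} has no BCNF violation.
{BedNo, NurseID, Ward} has no BCNF violation.

{BedNo, NurseID, Ward}; {Dosage, Drug}; {Dosage, Ward}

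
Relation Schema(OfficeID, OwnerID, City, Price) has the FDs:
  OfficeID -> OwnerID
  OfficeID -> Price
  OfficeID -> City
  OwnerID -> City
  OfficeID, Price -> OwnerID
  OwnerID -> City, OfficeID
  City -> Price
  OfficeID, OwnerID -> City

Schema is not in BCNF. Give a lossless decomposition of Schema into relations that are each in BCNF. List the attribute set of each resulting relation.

Candidate keys of the original relation: {OfficeID}, {OwnerID}.
{City, OfficeID, OwnerID, Price}: {City} determines {City, Price} here but is not a superkey — split on City -> Price, giving {City, Price} and {City, OfficeID, OwnerID}.
{City, Price} has no BCNF violation.
{City, OfficeID, OwnerID} has no BCNF violation.

{City, OfficeID, OwnerID}; {City, Price}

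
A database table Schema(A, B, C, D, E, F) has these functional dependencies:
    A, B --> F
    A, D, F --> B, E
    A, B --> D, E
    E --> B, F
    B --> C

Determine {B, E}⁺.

{B, C, E, F}

Start with {B, E}.
E --> B, F applies; add {F} → now {B, E, F}.
B --> C applies; add {C} → now {B, C, E, F}.
No further FD applies.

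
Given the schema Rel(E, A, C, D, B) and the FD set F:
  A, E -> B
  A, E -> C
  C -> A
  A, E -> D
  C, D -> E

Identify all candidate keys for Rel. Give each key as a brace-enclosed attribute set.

{A, E}⁺ = {A, B, C, D, E} — all of the relation — so {A, E} is a candidate key.
{C, D}⁺ = {A, B, C, D, E} — all of the relation — so {C, D} is a candidate key.
{C, E}⁺ = {A, B, C, D, E} — all of the relation — so {C, E} is a candidate key.
These are minimal and exhaustive — every other superkey contains one of them.

{A, E}, {C, D}, {C, E}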